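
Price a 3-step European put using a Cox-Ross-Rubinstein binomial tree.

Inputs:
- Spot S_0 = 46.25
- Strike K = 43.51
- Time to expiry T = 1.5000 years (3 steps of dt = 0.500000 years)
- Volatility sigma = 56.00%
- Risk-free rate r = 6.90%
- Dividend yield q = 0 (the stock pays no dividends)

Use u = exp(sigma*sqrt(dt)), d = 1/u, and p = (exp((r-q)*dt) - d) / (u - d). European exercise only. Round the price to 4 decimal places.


Answer: Price = V(0,0) = 9.1106

Derivation:
dt = T/N = 0.500000
u = exp(sigma*sqrt(dt)) = 1.485839; d = 1/u = 0.673020
p = (exp((r-q)*dt) - d) / (u - d) = 0.445464
Discount per step: exp(-r*dt) = 0.966088
Stock lattice S(k, i) with i counting down-moves:
  k=0: S(0,0) = 46.2500
  k=1: S(1,0) = 68.7201; S(1,1) = 31.1272
  k=2: S(2,0) = 102.1070; S(2,1) = 46.2500; S(2,2) = 20.9492
  k=3: S(3,0) = 151.7146; S(3,1) = 68.7201; S(3,2) = 31.1272; S(3,3) = 14.0993
Terminal payoffs V(N, i) = max(K - S_T, 0):
  V(3,0) = 0.000000; V(3,1) = 0.000000; V(3,2) = 12.382811; V(3,3) = 29.410743
Backward induction: V(k, i) = exp(-r*dt) * [p * V(k+1, i) + (1-p) * V(k+1, i+1)].
  V(2,0) = exp(-r*dt) * [p*0.000000 + (1-p)*0.000000] = 0.000000
  V(2,1) = exp(-r*dt) * [p*0.000000 + (1-p)*12.382811] = 6.633851
  V(2,2) = exp(-r*dt) * [p*12.382811 + (1-p)*29.410743] = 21.085274
  V(1,0) = exp(-r*dt) * [p*0.000000 + (1-p)*6.633851] = 3.553957
  V(1,1) = exp(-r*dt) * [p*6.633851 + (1-p)*21.085274] = 14.150956
  V(0,0) = exp(-r*dt) * [p*3.553957 + (1-p)*14.150956] = 9.110573


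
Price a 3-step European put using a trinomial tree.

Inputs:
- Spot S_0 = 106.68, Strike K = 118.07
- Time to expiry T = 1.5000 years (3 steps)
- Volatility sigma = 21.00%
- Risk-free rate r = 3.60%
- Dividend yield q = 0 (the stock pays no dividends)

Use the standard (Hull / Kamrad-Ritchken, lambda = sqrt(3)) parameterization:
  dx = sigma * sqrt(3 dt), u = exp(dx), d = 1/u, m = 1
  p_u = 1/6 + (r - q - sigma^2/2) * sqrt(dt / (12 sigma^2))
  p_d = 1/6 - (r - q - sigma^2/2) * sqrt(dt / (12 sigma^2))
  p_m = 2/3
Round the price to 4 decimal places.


Answer: Price = V(0,0) = 14.3433

Derivation:
dt = T/N = 0.500000; dx = sigma*sqrt(3*dt) = 0.257196
u = exp(dx) = 1.293299; d = 1/u = 0.773216
p_u = 0.180226, p_m = 0.666667, p_d = 0.153107
Discount per step: exp(-r*dt) = 0.982161
Stock lattice S(k, j) with j the centered position index:
  k=0: S(0,+0) = 106.6800
  k=1: S(1,-1) = 82.4867; S(1,+0) = 106.6800; S(1,+1) = 137.9692
  k=2: S(2,-2) = 63.7801; S(2,-1) = 82.4867; S(2,+0) = 106.6800; S(2,+1) = 137.9692; S(2,+2) = 178.4354
  k=3: S(3,-3) = 49.3158; S(3,-2) = 63.7801; S(3,-1) = 82.4867; S(3,+0) = 106.6800; S(3,+1) = 137.9692; S(3,+2) = 178.4354; S(3,+3) = 230.7703
Terminal payoffs V(N, j) = max(K - S_T, 0):
  V(3,-3) = 68.754204; V(3,-2) = 54.289924; V(3,-1) = 35.583283; V(3,+0) = 11.390000; V(3,+1) = 0.000000; V(3,+2) = 0.000000; V(3,+3) = 0.000000
Backward induction: V(k, j) = exp(-r*dt) * [p_u * V(k+1, j+1) + p_m * V(k+1, j) + p_d * V(k+1, j-1)]
  V(2,-2) = exp(-r*dt) * [p_u*35.583283 + p_m*54.289924 + p_d*68.754204] = 52.185238
  V(2,-1) = exp(-r*dt) * [p_u*11.390000 + p_m*35.583283 + p_d*54.289924] = 33.479054
  V(2,+0) = exp(-r*dt) * [p_u*0.000000 + p_m*11.390000 + p_d*35.583283] = 12.808738
  V(2,+1) = exp(-r*dt) * [p_u*0.000000 + p_m*0.000000 + p_d*11.390000] = 1.712779
  V(2,+2) = exp(-r*dt) * [p_u*0.000000 + p_m*0.000000 + p_d*0.000000] = 0.000000
  V(1,-1) = exp(-r*dt) * [p_u*12.808738 + p_m*33.479054 + p_d*52.185238] = 32.035899
  V(1,+0) = exp(-r*dt) * [p_u*1.712779 + p_m*12.808738 + p_d*33.479054] = 13.724447
  V(1,+1) = exp(-r*dt) * [p_u*0.000000 + p_m*1.712779 + p_d*12.808738] = 3.047607
  V(0,+0) = exp(-r*dt) * [p_u*3.047607 + p_m*13.724447 + p_d*32.035899] = 14.343294


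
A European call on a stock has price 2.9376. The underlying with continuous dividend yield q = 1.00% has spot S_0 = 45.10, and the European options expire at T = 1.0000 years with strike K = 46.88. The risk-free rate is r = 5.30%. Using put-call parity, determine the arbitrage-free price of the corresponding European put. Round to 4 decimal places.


Put-call parity: C - P = S_0 * exp(-qT) - K * exp(-rT).
S_0 * exp(-qT) = 45.1000 * 0.99004983 = 44.65124750
K * exp(-rT) = 46.8800 * 0.94838001 = 44.46005499
P = C - S*exp(-qT) + K*exp(-rT)
P = 2.9376 - 44.65124750 + 44.46005499 = 2.7464

Answer: Put price = 2.7464


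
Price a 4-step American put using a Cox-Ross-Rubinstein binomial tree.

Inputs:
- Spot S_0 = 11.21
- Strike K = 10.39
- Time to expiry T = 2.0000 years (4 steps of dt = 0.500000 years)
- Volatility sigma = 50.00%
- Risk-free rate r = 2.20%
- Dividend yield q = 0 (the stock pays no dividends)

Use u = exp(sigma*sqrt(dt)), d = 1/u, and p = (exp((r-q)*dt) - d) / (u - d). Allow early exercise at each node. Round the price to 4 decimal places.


Answer: Price = V(0,0) = 2.3031

Derivation:
dt = T/N = 0.500000
u = exp(sigma*sqrt(dt)) = 1.424119; d = 1/u = 0.702189
p = (exp((r-q)*dt) - d) / (u - d) = 0.427842
Discount per step: exp(-r*dt) = 0.989060
Stock lattice S(k, i) with i counting down-moves:
  k=0: S(0,0) = 11.2100
  k=1: S(1,0) = 15.9644; S(1,1) = 7.8715
  k=2: S(2,0) = 22.7352; S(2,1) = 11.2100; S(2,2) = 5.5273
  k=3: S(3,0) = 32.3776; S(3,1) = 15.9644; S(3,2) = 7.8715; S(3,3) = 3.8812
  k=4: S(4,0) = 46.1095; S(4,1) = 22.7352; S(4,2) = 11.2100; S(4,3) = 5.5273; S(4,4) = 2.7253
Terminal payoffs V(N, i) = max(K - S_T, 0):
  V(4,0) = 0.000000; V(4,1) = 0.000000; V(4,2) = 0.000000; V(4,3) = 4.862700; V(4,4) = 7.664661
Backward induction: V(k, i) = exp(-r*dt) * [p * V(k+1, i) + (1-p) * V(k+1, i+1)]; then take max(V_cont, immediate exercise) for American.
  V(3,0) = exp(-r*dt) * [p*0.000000 + (1-p)*0.000000] = 0.000000; exercise = 0.000000; V(3,0) = max -> 0.000000
  V(3,1) = exp(-r*dt) * [p*0.000000 + (1-p)*0.000000] = 0.000000; exercise = 0.000000; V(3,1) = max -> 0.000000
  V(3,2) = exp(-r*dt) * [p*0.000000 + (1-p)*4.862700] = 2.751796; exercise = 2.518467; V(3,2) = max -> 2.751796
  V(3,3) = exp(-r*dt) * [p*4.862700 + (1-p)*7.664661] = 6.395130; exercise = 6.508793; V(3,3) = max -> 6.508793
  V(2,0) = exp(-r*dt) * [p*0.000000 + (1-p)*0.000000] = 0.000000; exercise = 0.000000; V(2,0) = max -> 0.000000
  V(2,1) = exp(-r*dt) * [p*0.000000 + (1-p)*2.751796] = 1.557238; exercise = 0.000000; V(2,1) = max -> 1.557238
  V(2,2) = exp(-r*dt) * [p*2.751796 + (1-p)*6.508793] = 4.847772; exercise = 4.862700; V(2,2) = max -> 4.862700
  V(1,0) = exp(-r*dt) * [p*0.000000 + (1-p)*1.557238] = 0.881239; exercise = 0.000000; V(1,0) = max -> 0.881239
  V(1,1) = exp(-r*dt) * [p*1.557238 + (1-p)*4.862700] = 3.410759; exercise = 2.518467; V(1,1) = max -> 3.410759
  V(0,0) = exp(-r*dt) * [p*0.881239 + (1-p)*3.410759] = 2.303050; exercise = 0.000000; V(0,0) = max -> 2.303050


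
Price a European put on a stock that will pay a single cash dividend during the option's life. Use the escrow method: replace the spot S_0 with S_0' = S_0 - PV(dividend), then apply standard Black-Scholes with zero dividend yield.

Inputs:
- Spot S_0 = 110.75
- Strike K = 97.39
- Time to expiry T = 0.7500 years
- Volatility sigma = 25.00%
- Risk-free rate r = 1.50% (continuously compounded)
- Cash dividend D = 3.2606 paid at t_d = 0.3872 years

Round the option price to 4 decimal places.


PV(D) = D * exp(-r * t_d) = 3.2606 * 0.99420883 = 3.24171732
S_0' = S_0 - PV(D) = 110.7500 - 3.24171732 = 107.50828268
d1 = (ln(S_0'/K) + (r + sigma^2/2)*T) / (sigma*sqrt(T)) = 0.61675723
d2 = d1 - sigma*sqrt(T) = 0.40025088
exp(-rT) = 0.98881304
N(-d1) = 0.26869743; N(-d2) = 0.34448587
P = K * exp(-rT) * N(-d2) - S_0' * N(-d1) = 97.3900 * 0.98881304 * 0.34448587 - 107.50828268 * 0.26869743 = 4.2870

Answer: Price = 4.2870


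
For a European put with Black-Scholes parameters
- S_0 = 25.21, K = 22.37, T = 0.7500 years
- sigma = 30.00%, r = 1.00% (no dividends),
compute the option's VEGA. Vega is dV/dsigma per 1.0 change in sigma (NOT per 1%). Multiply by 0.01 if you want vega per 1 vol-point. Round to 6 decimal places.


d1 = 0.6188038865; d2 = 0.3589962654
phi(d1) = 0.3294279353; exp(-qT) = 1.0000000000; exp(-rT) = 0.9925280548
Vega = S * exp(-qT) * phi(d1) * sqrt(T) = 25.2100 * 1.0000000000 * 0.3294279353 * 0.8660254038 = 7.192236

Answer: Vega = 7.192236


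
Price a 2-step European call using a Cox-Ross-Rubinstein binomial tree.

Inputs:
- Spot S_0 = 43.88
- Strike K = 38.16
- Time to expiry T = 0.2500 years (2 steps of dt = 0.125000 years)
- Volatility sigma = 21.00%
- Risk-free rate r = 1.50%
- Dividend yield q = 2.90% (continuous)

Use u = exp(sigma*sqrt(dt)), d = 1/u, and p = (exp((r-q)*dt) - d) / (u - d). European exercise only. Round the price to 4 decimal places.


Answer: Price = V(0,0) = 5.6398

Derivation:
dt = T/N = 0.125000
u = exp(sigma*sqrt(dt)) = 1.077072; d = 1/u = 0.928443
p = (exp((r-q)*dt) - d) / (u - d) = 0.469683
Discount per step: exp(-r*dt) = 0.998127
Stock lattice S(k, i) with i counting down-moves:
  k=0: S(0,0) = 43.8800
  k=1: S(1,0) = 47.2619; S(1,1) = 40.7401
  k=2: S(2,0) = 50.9045; S(2,1) = 43.8800; S(2,2) = 37.8248
Terminal payoffs V(N, i) = max(S_T - K, 0):
  V(2,0) = 12.744486; V(2,1) = 5.720000; V(2,2) = 0.000000
Backward induction: V(k, i) = exp(-r*dt) * [p * V(k+1, i) + (1-p) * V(k+1, i+1)].
  V(1,0) = exp(-r*dt) * [p*12.744486 + (1-p)*5.720000] = 9.002386
  V(1,1) = exp(-r*dt) * [p*5.720000 + (1-p)*0.000000] = 2.681554
  V(0,0) = exp(-r*dt) * [p*9.002386 + (1-p)*2.681554] = 5.639757


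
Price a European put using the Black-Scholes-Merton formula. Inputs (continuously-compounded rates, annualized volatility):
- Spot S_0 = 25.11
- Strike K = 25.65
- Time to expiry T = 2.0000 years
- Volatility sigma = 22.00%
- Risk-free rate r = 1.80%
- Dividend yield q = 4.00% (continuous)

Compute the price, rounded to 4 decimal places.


Answer: Price = 3.8084

Derivation:
d1 = (ln(S/K) + (r - q + 0.5*sigma^2) * T) / (sigma * sqrt(T)) = -0.05424601
d2 = d1 - sigma * sqrt(T) = -0.36537300
exp(-rT) = 0.96464029; exp(-qT) = 0.92311635
P = K * exp(-rT) * N(-d2) - S_0 * exp(-qT) * N(-d1)
N(-d1) = 0.52163042; N(-d2) = 0.64258350
P = 25.6500 * 0.96464029 * 0.64258350 - 25.1100 * 0.92311635 * 0.52163042 = 3.8084


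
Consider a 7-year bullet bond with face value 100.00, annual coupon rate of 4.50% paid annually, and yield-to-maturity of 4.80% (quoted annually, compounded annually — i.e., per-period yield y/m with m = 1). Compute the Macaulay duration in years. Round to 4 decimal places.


Answer: Macaulay duration = 6.1492 years

Derivation:
Coupon per period c = face * coupon_rate / m = 4.500000
Periods per year m = 1; per-period yield y/m = 0.048000
Number of cashflows N = 7
Cashflows (t years, CF_t, discount factor 1/(1+y/m)^(m*t), PV):
  t = 1.0000: CF_t = 4.500000, DF = 0.954198, PV = 4.293893
  t = 2.0000: CF_t = 4.500000, DF = 0.910495, PV = 4.097226
  t = 3.0000: CF_t = 4.500000, DF = 0.868793, PV = 3.909567
  t = 4.0000: CF_t = 4.500000, DF = 0.829001, PV = 3.730503
  t = 5.0000: CF_t = 4.500000, DF = 0.791031, PV = 3.559640
  t = 6.0000: CF_t = 4.500000, DF = 0.754801, PV = 3.396603
  t = 7.0000: CF_t = 104.500000, DF = 0.720230, PV = 75.264003
Price P = sum_t PV_t = 98.251436
Macaulay numerator sum_t t * PV_t:
  t * PV_t at t = 1.0000: 4.293893
  t * PV_t at t = 2.0000: 8.194453
  t * PV_t at t = 3.0000: 11.728701
  t * PV_t at t = 4.0000: 14.922012
  t * PV_t at t = 5.0000: 17.798201
  t * PV_t at t = 6.0000: 20.379619
  t * PV_t at t = 7.0000: 526.848020
Macaulay duration D = (sum_t t * PV_t) / P = 604.164898 / 98.251436 = 6.149171


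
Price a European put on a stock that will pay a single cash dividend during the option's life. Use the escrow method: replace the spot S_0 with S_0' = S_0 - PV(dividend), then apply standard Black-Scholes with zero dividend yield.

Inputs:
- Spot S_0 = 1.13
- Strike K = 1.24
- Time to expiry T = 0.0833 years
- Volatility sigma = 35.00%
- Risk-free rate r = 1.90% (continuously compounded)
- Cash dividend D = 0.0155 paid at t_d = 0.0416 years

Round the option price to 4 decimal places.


Answer: Price = 0.1327

Derivation:
PV(D) = D * exp(-r * t_d) = 0.0155 * 0.99920991 = 0.01548775
S_0' = S_0 - PV(D) = 1.1300 - 0.01548775 = 1.11451225
d1 = (ln(S_0'/K) + (r + sigma^2/2)*T) / (sigma*sqrt(T)) = -0.99003728
d2 = d1 - sigma*sqrt(T) = -1.09105337
exp(-rT) = 0.99841855
N(-d1) = 0.83892205; N(-d2) = 0.86237530
P = K * exp(-rT) * N(-d2) - S_0' * N(-d1) = 1.2400 * 0.99841855 * 0.86237530 - 1.11451225 * 0.83892205 = 0.1327


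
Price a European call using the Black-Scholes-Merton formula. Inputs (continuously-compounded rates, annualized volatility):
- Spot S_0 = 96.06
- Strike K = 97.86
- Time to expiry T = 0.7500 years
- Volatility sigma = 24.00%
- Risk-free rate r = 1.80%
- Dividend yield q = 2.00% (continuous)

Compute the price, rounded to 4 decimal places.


d1 = (ln(S/K) + (r - q + 0.5*sigma^2) * T) / (sigma * sqrt(T)) = 0.00738580
d2 = d1 - sigma * sqrt(T) = -0.20046029
exp(-rT) = 0.98659072; exp(-qT) = 0.98511194
C = S_0 * exp(-qT) * N(d1) - K * exp(-rT) * N(d2)
N(d1) = 0.50294648; N(d2) = 0.42056030
C = 96.0600 * 0.98511194 * 0.50294648 - 97.8600 * 0.98659072 * 0.42056030 = 6.9896

Answer: Price = 6.9896


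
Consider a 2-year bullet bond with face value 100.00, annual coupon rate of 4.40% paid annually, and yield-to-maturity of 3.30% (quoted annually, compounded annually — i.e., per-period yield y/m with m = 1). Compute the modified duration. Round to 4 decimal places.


Coupon per period c = face * coupon_rate / m = 4.400000
Periods per year m = 1; per-period yield y/m = 0.033000
Number of cashflows N = 2
Cashflows (t years, CF_t, discount factor 1/(1+y/m)^(m*t), PV):
  t = 1.0000: CF_t = 4.400000, DF = 0.968054, PV = 4.259439
  t = 2.0000: CF_t = 104.400000, DF = 0.937129, PV = 97.836263
Price P = sum_t PV_t = 102.095701
First compute Macaulay numerator sum_t t * PV_t:
  t * PV_t at t = 1.0000: 4.259439
  t * PV_t at t = 2.0000: 195.672526
Macaulay duration D = 199.931964 / 102.095701 = 1.958280
Modified duration = D / (1 + y/m) = 1.958280 / (1 + 0.033000) = 1.895721

Answer: Modified duration = 1.8957


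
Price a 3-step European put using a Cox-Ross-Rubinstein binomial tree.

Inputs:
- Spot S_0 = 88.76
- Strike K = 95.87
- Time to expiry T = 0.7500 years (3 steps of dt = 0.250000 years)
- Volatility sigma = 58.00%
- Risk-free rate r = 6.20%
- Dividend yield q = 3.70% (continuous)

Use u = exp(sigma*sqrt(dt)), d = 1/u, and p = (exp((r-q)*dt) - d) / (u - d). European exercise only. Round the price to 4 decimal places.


Answer: Price = V(0,0) = 21.5669

Derivation:
dt = T/N = 0.250000
u = exp(sigma*sqrt(dt)) = 1.336427; d = 1/u = 0.748264
p = (exp((r-q)*dt) - d) / (u - d) = 0.438663
Discount per step: exp(-r*dt) = 0.984620
Stock lattice S(k, i) with i counting down-moves:
  k=0: S(0,0) = 88.7600
  k=1: S(1,0) = 118.6213; S(1,1) = 66.4159
  k=2: S(2,0) = 158.5288; S(2,1) = 88.7600; S(2,2) = 49.6966
  k=3: S(3,0) = 211.8622; S(3,1) = 118.6213; S(3,2) = 66.4159; S(3,3) = 37.1861
Terminal payoffs V(N, i) = max(K - S_T, 0):
  V(3,0) = 0.000000; V(3,1) = 0.000000; V(3,2) = 29.454126; V(3,3) = 58.683860
Backward induction: V(k, i) = exp(-r*dt) * [p * V(k+1, i) + (1-p) * V(k+1, i+1)].
  V(2,0) = exp(-r*dt) * [p*0.000000 + (1-p)*0.000000] = 0.000000
  V(2,1) = exp(-r*dt) * [p*0.000000 + (1-p)*29.454126] = 16.279382
  V(2,2) = exp(-r*dt) * [p*29.454126 + (1-p)*58.683860] = 45.156467
  V(1,0) = exp(-r*dt) * [p*0.000000 + (1-p)*16.279382] = 8.997662
  V(1,1) = exp(-r*dt) * [p*16.279382 + (1-p)*45.156467] = 31.989447
  V(0,0) = exp(-r*dt) * [p*8.997662 + (1-p)*31.989447] = 21.566900


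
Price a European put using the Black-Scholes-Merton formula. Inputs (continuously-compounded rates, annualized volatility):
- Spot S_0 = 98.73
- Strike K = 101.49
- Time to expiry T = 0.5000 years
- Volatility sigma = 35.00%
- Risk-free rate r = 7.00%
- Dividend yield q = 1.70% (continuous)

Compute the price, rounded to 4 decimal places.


Answer: Price = 9.6985

Derivation:
d1 = (ln(S/K) + (r - q + 0.5*sigma^2) * T) / (sigma * sqrt(T)) = 0.11941450
d2 = d1 - sigma * sqrt(T) = -0.12807288
exp(-rT) = 0.96560542; exp(-qT) = 0.99153602
P = K * exp(-rT) * N(-d2) - S_0 * exp(-qT) * N(-d1)
N(-d1) = 0.45247349; N(-d2) = 0.55095435
P = 101.4900 * 0.96560542 * 0.55095435 - 98.7300 * 0.99153602 * 0.45247349 = 9.6985


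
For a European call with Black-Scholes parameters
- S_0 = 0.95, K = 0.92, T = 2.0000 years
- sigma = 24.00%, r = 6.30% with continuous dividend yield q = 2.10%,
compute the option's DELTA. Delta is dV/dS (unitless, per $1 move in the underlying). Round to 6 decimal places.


Answer: Delta = 0.666972

Derivation:
d1 = 0.5117341043; d2 = 0.1723228493
phi(d1) = 0.3499816936; exp(-qT) = 0.9588697806; exp(-rT) = 0.8816148468
N(d1) = 0.6955814429
Delta = exp(-qT) * N(d1) = 0.9588697806 * 0.6955814429 = 0.666972


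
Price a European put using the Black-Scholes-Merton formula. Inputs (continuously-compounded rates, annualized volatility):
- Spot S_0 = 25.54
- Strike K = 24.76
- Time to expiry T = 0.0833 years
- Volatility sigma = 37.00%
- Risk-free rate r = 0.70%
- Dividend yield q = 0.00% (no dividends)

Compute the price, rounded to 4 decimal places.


Answer: Price = 0.7199

Derivation:
d1 = (ln(S/K) + (r - q + 0.5*sigma^2) * T) / (sigma * sqrt(T)) = 0.34930175
d2 = d1 - sigma * sqrt(T) = 0.24251332
exp(-rT) = 0.99941707; exp(-qT) = 1.00000000
P = K * exp(-rT) * N(-d2) - S_0 * exp(-qT) * N(-d1)
N(-d1) = 0.36343139; N(-d2) = 0.40419122
P = 24.7600 * 0.99941707 * 0.40419122 - 25.5400 * 1.00000000 * 0.36343139 = 0.7199


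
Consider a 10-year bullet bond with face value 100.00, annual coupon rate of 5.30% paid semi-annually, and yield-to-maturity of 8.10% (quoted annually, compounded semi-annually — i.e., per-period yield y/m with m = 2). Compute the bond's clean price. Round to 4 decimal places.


Coupon per period c = face * coupon_rate / m = 2.650000
Periods per year m = 2; per-period yield y/m = 0.040500
Number of cashflows N = 20
Cashflows (t years, CF_t, discount factor 1/(1+y/m)^(m*t), PV):
  t = 0.5000: CF_t = 2.650000, DF = 0.961076, PV = 2.546852
  t = 1.0000: CF_t = 2.650000, DF = 0.923668, PV = 2.447720
  t = 1.5000: CF_t = 2.650000, DF = 0.887715, PV = 2.352446
  t = 2.0000: CF_t = 2.650000, DF = 0.853162, PV = 2.260880
  t = 2.5000: CF_t = 2.650000, DF = 0.819954, PV = 2.172879
  t = 3.0000: CF_t = 2.650000, DF = 0.788039, PV = 2.088302
  t = 3.5000: CF_t = 2.650000, DF = 0.757365, PV = 2.007018
  t = 4.0000: CF_t = 2.650000, DF = 0.727886, PV = 1.928898
  t = 4.5000: CF_t = 2.650000, DF = 0.699554, PV = 1.853818
  t = 5.0000: CF_t = 2.650000, DF = 0.672325, PV = 1.781661
  t = 5.5000: CF_t = 2.650000, DF = 0.646156, PV = 1.712312
  t = 6.0000: CF_t = 2.650000, DF = 0.621005, PV = 1.645663
  t = 6.5000: CF_t = 2.650000, DF = 0.596833, PV = 1.581608
  t = 7.0000: CF_t = 2.650000, DF = 0.573602, PV = 1.520046
  t = 7.5000: CF_t = 2.650000, DF = 0.551276, PV = 1.460880
  t = 8.0000: CF_t = 2.650000, DF = 0.529818, PV = 1.404018
  t = 8.5000: CF_t = 2.650000, DF = 0.509196, PV = 1.349368
  t = 9.0000: CF_t = 2.650000, DF = 0.489376, PV = 1.296846
  t = 9.5000: CF_t = 2.650000, DF = 0.470328, PV = 1.246368
  t = 10.0000: CF_t = 102.650000, DF = 0.452021, PV = 46.399923
Price P = sum_t PV_t = 81.057505

Answer: Price = 81.0575


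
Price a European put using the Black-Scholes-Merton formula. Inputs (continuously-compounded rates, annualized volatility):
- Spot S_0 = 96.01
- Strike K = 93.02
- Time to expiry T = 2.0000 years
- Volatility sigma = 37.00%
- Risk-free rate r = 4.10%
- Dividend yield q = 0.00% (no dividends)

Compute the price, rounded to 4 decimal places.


Answer: Price = 14.0248

Derivation:
d1 = (ln(S/K) + (r - q + 0.5*sigma^2) * T) / (sigma * sqrt(T)) = 0.47880270
d2 = d1 - sigma * sqrt(T) = -0.04445632
exp(-rT) = 0.92127196; exp(-qT) = 1.00000000
P = K * exp(-rT) * N(-d2) - S_0 * exp(-qT) * N(-d1)
N(-d1) = 0.31603950; N(-d2) = 0.51772967
P = 93.0200 * 0.92127196 * 0.51772967 - 96.0100 * 1.00000000 * 0.31603950 = 14.0248


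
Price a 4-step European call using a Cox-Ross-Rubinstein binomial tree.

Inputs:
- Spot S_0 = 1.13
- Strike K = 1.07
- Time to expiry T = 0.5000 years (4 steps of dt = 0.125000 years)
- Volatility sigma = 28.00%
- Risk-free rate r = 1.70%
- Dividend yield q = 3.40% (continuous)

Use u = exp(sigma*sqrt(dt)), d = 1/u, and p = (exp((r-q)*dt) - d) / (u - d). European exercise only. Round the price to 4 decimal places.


Answer: Price = V(0,0) = 0.1157

Derivation:
dt = T/N = 0.125000
u = exp(sigma*sqrt(dt)) = 1.104061; d = 1/u = 0.905747
p = (exp((r-q)*dt) - d) / (u - d) = 0.464567
Discount per step: exp(-r*dt) = 0.997877
Stock lattice S(k, i) with i counting down-moves:
  k=0: S(0,0) = 1.1300
  k=1: S(1,0) = 1.2476; S(1,1) = 1.0235
  k=2: S(2,0) = 1.3774; S(2,1) = 1.1300; S(2,2) = 0.9270
  k=3: S(3,0) = 1.5207; S(3,1) = 1.2476; S(3,2) = 1.0235; S(3,3) = 0.8397
  k=4: S(4,0) = 1.6790; S(4,1) = 1.3774; S(4,2) = 1.1300; S(4,3) = 0.9270; S(4,4) = 0.7605
Terminal payoffs V(N, i) = max(S_T - K, 0):
  V(4,0) = 0.608998; V(4,1) = 0.307414; V(4,2) = 0.060000; V(4,3) = 0.000000; V(4,4) = 0.000000
Backward induction: V(k, i) = exp(-r*dt) * [p * V(k+1, i) + (1-p) * V(k+1, i+1)].
  V(3,0) = exp(-r*dt) * [p*0.608998 + (1-p)*0.307414] = 0.446570
  V(3,1) = exp(-r*dt) * [p*0.307414 + (1-p)*0.060000] = 0.174569
  V(3,2) = exp(-r*dt) * [p*0.060000 + (1-p)*0.000000] = 0.027815
  V(3,3) = exp(-r*dt) * [p*0.000000 + (1-p)*0.000000] = 0.000000
  V(2,0) = exp(-r*dt) * [p*0.446570 + (1-p)*0.174569] = 0.300293
  V(2,1) = exp(-r*dt) * [p*0.174569 + (1-p)*0.027815] = 0.095788
  V(2,2) = exp(-r*dt) * [p*0.027815 + (1-p)*0.000000] = 0.012894
  V(1,0) = exp(-r*dt) * [p*0.300293 + (1-p)*0.095788] = 0.190390
  V(1,1) = exp(-r*dt) * [p*0.095788 + (1-p)*0.012894] = 0.051295
  V(0,0) = exp(-r*dt) * [p*0.190390 + (1-p)*0.051295] = 0.115668


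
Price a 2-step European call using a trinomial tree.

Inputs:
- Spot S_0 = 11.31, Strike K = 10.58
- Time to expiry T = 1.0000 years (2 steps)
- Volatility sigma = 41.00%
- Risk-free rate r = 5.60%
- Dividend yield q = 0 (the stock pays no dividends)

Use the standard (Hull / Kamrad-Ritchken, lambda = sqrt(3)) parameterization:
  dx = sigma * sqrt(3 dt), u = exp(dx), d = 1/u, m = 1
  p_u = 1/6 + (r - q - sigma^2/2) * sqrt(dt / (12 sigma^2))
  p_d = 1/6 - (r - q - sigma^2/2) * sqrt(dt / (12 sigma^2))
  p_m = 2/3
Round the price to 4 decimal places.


dt = T/N = 0.500000; dx = sigma*sqrt(3*dt) = 0.502145
u = exp(dx) = 1.652262; d = 1/u = 0.605231
p_u = 0.152702, p_m = 0.666667, p_d = 0.180632
Discount per step: exp(-r*dt) = 0.972388
Stock lattice S(k, j) with j the centered position index:
  k=0: S(0,+0) = 11.3100
  k=1: S(1,-1) = 6.8452; S(1,+0) = 11.3100; S(1,+1) = 18.6871
  k=2: S(2,-2) = 4.1429; S(2,-1) = 6.8452; S(2,+0) = 11.3100; S(2,+1) = 18.6871; S(2,+2) = 30.8760
Terminal payoffs V(N, j) = max(S_T - K, 0):
  V(2,-2) = 0.000000; V(2,-1) = 0.000000; V(2,+0) = 0.730000; V(2,+1) = 8.107086; V(2,+2) = 20.295966
Backward induction: V(k, j) = exp(-r*dt) * [p_u * V(k+1, j+1) + p_m * V(k+1, j) + p_d * V(k+1, j-1)]
  V(1,-1) = exp(-r*dt) * [p_u*0.730000 + p_m*0.000000 + p_d*0.000000] = 0.108394
  V(1,+0) = exp(-r*dt) * [p_u*8.107086 + p_m*0.730000 + p_d*0.000000] = 1.677012
  V(1,+1) = exp(-r*dt) * [p_u*20.295966 + p_m*8.107086 + p_d*0.730000] = 8.397362
  V(0,+0) = exp(-r*dt) * [p_u*8.397362 + p_m*1.677012 + p_d*0.108394] = 2.353061

Answer: Price = V(0,0) = 2.3531


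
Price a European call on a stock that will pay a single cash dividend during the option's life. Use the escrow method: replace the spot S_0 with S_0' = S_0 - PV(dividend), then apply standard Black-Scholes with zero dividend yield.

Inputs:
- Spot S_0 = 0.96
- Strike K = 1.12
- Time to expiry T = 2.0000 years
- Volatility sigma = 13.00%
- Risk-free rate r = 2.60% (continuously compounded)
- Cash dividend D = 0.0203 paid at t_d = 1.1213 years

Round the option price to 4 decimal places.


PV(D) = D * exp(-r * t_d) = 0.0203 * 0.97126707 = 0.01971672
S_0' = S_0 - PV(D) = 0.9600 - 0.01971672 = 0.94028328
d1 = (ln(S_0'/K) + (r + sigma^2/2)*T) / (sigma*sqrt(T)) = -0.57657908
d2 = d1 - sigma*sqrt(T) = -0.76042684
exp(-rT) = 0.94932887
N(d1) = 0.28211192; N(d2) = 0.22349974
C = S_0' * N(d1) - K * exp(-rT) * N(d2) = 0.94028328 * 0.28211192 - 1.1200 * 0.94932887 * 0.22349974 = 0.0276

Answer: Price = 0.0276


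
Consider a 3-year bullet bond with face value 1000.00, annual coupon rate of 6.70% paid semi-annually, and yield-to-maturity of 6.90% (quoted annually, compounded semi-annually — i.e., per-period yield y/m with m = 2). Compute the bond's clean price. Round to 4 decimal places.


Coupon per period c = face * coupon_rate / m = 33.500000
Periods per year m = 2; per-period yield y/m = 0.034500
Number of cashflows N = 6
Cashflows (t years, CF_t, discount factor 1/(1+y/m)^(m*t), PV):
  t = 0.5000: CF_t = 33.500000, DF = 0.966651, PV = 32.382794
  t = 1.0000: CF_t = 33.500000, DF = 0.934413, PV = 31.302845
  t = 1.5000: CF_t = 33.500000, DF = 0.903251, PV = 30.258913
  t = 2.0000: CF_t = 33.500000, DF = 0.873128, PV = 29.249795
  t = 2.5000: CF_t = 33.500000, DF = 0.844010, PV = 28.274331
  t = 3.0000: CF_t = 1033.500000, DF = 0.815863, PV = 843.194007
Price P = sum_t PV_t = 994.662684

Answer: Price = 994.6627


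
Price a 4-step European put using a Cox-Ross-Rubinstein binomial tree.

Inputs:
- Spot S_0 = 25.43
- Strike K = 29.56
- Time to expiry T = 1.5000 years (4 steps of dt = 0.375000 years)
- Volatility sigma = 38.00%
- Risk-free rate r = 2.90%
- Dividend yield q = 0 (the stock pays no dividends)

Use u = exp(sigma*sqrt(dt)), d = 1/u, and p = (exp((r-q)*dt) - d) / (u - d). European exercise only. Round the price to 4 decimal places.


dt = T/N = 0.375000
u = exp(sigma*sqrt(dt)) = 1.262005; d = 1/u = 0.792390
p = (exp((r-q)*dt) - d) / (u - d) = 0.465369
Discount per step: exp(-r*dt) = 0.989184
Stock lattice S(k, i) with i counting down-moves:
  k=0: S(0,0) = 25.4300
  k=1: S(1,0) = 32.0928; S(1,1) = 20.1505
  k=2: S(2,0) = 40.5012; S(2,1) = 25.4300; S(2,2) = 15.9670
  k=3: S(3,0) = 51.1128; S(3,1) = 32.0928; S(3,2) = 20.1505; S(3,3) = 12.6521
  k=4: S(4,0) = 64.5045; S(4,1) = 40.5012; S(4,2) = 25.4300; S(4,3) = 15.9670; S(4,4) = 10.0254
Terminal payoffs V(N, i) = max(K - S_T, 0):
  V(4,0) = 0.000000; V(4,1) = 0.000000; V(4,2) = 4.130000; V(4,3) = 13.592961; V(4,4) = 19.534584
Backward induction: V(k, i) = exp(-r*dt) * [p * V(k+1, i) + (1-p) * V(k+1, i+1)].
  V(3,0) = exp(-r*dt) * [p*0.000000 + (1-p)*0.000000] = 0.000000
  V(3,1) = exp(-r*dt) * [p*0.000000 + (1-p)*4.130000] = 2.184142
  V(3,2) = exp(-r*dt) * [p*4.130000 + (1-p)*13.592961] = 9.089798
  V(3,3) = exp(-r*dt) * [p*13.592961 + (1-p)*19.534584] = 16.588154
  V(2,0) = exp(-r*dt) * [p*0.000000 + (1-p)*2.184142] = 1.155079
  V(2,1) = exp(-r*dt) * [p*2.184142 + (1-p)*9.089798] = 5.812561
  V(2,2) = exp(-r*dt) * [p*9.089798 + (1-p)*16.588154] = 12.956973
  V(1,0) = exp(-r*dt) * [p*1.155079 + (1-p)*5.812561] = 3.605686
  V(1,1) = exp(-r*dt) * [p*5.812561 + (1-p)*12.956973] = 9.528000
  V(0,0) = exp(-r*dt) * [p*3.605686 + (1-p)*9.528000] = 6.698690

Answer: Price = V(0,0) = 6.6987


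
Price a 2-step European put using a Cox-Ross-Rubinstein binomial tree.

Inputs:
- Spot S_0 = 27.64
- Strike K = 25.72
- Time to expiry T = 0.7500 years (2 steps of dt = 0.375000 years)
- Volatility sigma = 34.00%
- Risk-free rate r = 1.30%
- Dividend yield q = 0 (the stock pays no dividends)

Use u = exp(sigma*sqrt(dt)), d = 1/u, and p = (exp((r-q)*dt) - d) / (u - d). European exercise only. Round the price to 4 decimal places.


Answer: Price = V(0,0) = 2.1657

Derivation:
dt = T/N = 0.375000
u = exp(sigma*sqrt(dt)) = 1.231468; d = 1/u = 0.812039
p = (exp((r-q)*dt) - d) / (u - d) = 0.459787
Discount per step: exp(-r*dt) = 0.995137
Stock lattice S(k, i) with i counting down-moves:
  k=0: S(0,0) = 27.6400
  k=1: S(1,0) = 34.0378; S(1,1) = 22.4448
  k=2: S(2,0) = 41.9164; S(2,1) = 27.6400; S(2,2) = 18.2260
Terminal payoffs V(N, i) = max(K - S_T, 0):
  V(2,0) = 0.000000; V(2,1) = 0.000000; V(2,2) = 7.493971
Backward induction: V(k, i) = exp(-r*dt) * [p * V(k+1, i) + (1-p) * V(k+1, i+1)].
  V(1,0) = exp(-r*dt) * [p*0.000000 + (1-p)*0.000000] = 0.000000
  V(1,1) = exp(-r*dt) * [p*0.000000 + (1-p)*7.493971] = 4.028654
  V(0,0) = exp(-r*dt) * [p*0.000000 + (1-p)*4.028654] = 2.165748


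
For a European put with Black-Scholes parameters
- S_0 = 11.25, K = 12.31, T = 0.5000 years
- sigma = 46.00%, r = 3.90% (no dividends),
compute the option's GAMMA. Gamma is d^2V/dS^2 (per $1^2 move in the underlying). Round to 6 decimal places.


d1 = -0.0542437339; d2 = -0.3795128532
phi(d1) = 0.3983557915; exp(-qT) = 1.0000000000; exp(-rT) = 0.9806888952
Gamma = exp(-qT) * phi(d1) / (S * sigma * sqrt(T)) = 1.0000000000 * 0.3983557915 / (11.2500 * 0.4600 * 0.7071067812) = 0.108862

Answer: Gamma = 0.108862


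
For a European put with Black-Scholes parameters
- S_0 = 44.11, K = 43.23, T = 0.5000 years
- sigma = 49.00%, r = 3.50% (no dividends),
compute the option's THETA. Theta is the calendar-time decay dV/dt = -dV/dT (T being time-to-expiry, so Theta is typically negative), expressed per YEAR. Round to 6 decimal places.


Answer: Theta = -5.077963

Derivation:
d1 = 0.2819099533; d2 = -0.0645723695
phi(d1) = 0.3834005001; exp(-qT) = 1.0000000000; exp(-rT) = 0.9826522357
Theta = -S*exp(-qT)*phi(d1)*sigma/(2*sqrt(T)) + r*K*exp(-rT)*N(-d2) - q*S*exp(-qT)*N(-d1)
N(-d1) = 0.3890062787; N(-d2) = 0.5257427576; sqrt(T) = 0.7071067812
Term 1 = -44.1100 * 1.0000000000 * 0.3834005001 * 0.4900 / (2 * 0.7071067812) = -5.8596383810
Term 2 = 0.0350 * 43.2300 * 0.9826522357 * 0.5257427576 = 0.7816753652
Term 3 = 0 (no dividend yield, q = 0)
Theta = -5.8596383810 + (0.7816753652) + (0.0000000000) = -5.077963


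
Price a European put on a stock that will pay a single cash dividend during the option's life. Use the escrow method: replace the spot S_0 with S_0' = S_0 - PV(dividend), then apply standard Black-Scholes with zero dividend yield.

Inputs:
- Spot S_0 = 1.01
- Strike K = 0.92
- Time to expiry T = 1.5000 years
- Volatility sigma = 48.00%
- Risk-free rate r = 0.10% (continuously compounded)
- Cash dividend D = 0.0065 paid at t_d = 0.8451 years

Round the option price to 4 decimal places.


Answer: Price = 0.1822

Derivation:
PV(D) = D * exp(-r * t_d) = 0.0065 * 0.99915526 = 0.00649451
S_0' = S_0 - PV(D) = 1.0100 - 0.00649451 = 1.00350549
d1 = (ln(S_0'/K) + (r + sigma^2/2)*T) / (sigma*sqrt(T)) = 0.44427785
d2 = d1 - sigma*sqrt(T) = -0.14359969
exp(-rT) = 0.99850112
N(-d1) = 0.32842086; N(-d2) = 0.55709171
P = K * exp(-rT) * N(-d2) - S_0' * N(-d1) = 0.9200 * 0.99850112 * 0.55709171 - 1.00350549 * 0.32842086 = 0.1822


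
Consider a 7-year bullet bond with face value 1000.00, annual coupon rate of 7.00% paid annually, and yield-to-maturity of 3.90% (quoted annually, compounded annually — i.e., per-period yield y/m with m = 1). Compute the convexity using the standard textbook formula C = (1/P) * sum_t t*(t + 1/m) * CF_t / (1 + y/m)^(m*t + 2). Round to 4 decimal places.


Coupon per period c = face * coupon_rate / m = 70.000000
Periods per year m = 1; per-period yield y/m = 0.039000
Number of cashflows N = 7
Cashflows (t years, CF_t, discount factor 1/(1+y/m)^(m*t), PV):
  t = 1.0000: CF_t = 70.000000, DF = 0.962464, PV = 67.372474
  t = 2.0000: CF_t = 70.000000, DF = 0.926337, PV = 64.843574
  t = 3.0000: CF_t = 70.000000, DF = 0.891566, PV = 62.409600
  t = 4.0000: CF_t = 70.000000, DF = 0.858100, PV = 60.066987
  t = 5.0000: CF_t = 70.000000, DF = 0.825890, PV = 57.812307
  t = 6.0000: CF_t = 70.000000, DF = 0.794889, PV = 55.642259
  t = 7.0000: CF_t = 1070.000000, DF = 0.765052, PV = 818.606040
Price P = sum_t PV_t = 1186.753241
Convexity numerator sum_t t*(t + 1/m) * CF_t / (1+y/m)^(m*t + 2):
  t = 1.0000: term = 124.819200
  t = 2.0000: term = 360.401923
  t = 3.0000: term = 693.747687
  t = 4.0000: term = 1112.845183
  t = 5.0000: term = 1606.609985
  t = 6.0000: term = 2164.825774
  t = 7.0000: term = 42465.073164
Convexity = (1/P) * sum = 48528.322917 / 1186.753241 = 40.891671

Answer: Convexity = 40.8917


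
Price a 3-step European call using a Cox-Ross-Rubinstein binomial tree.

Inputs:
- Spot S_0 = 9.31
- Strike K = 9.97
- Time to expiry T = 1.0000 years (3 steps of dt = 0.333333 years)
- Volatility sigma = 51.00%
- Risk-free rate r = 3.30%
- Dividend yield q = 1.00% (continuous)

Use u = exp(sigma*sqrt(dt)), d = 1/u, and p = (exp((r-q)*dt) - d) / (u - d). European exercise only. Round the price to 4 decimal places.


Answer: Price = V(0,0) = 1.8280

Derivation:
dt = T/N = 0.333333
u = exp(sigma*sqrt(dt)) = 1.342386; d = 1/u = 0.744942
p = (exp((r-q)*dt) - d) / (u - d) = 0.439797
Discount per step: exp(-r*dt) = 0.989060
Stock lattice S(k, i) with i counting down-moves:
  k=0: S(0,0) = 9.3100
  k=1: S(1,0) = 12.4976; S(1,1) = 6.9354
  k=2: S(2,0) = 16.7766; S(2,1) = 9.3100; S(2,2) = 5.1665
  k=3: S(3,0) = 22.5207; S(3,1) = 12.4976; S(3,2) = 6.9354; S(3,3) = 3.8487
Terminal payoffs V(N, i) = max(S_T - K, 0):
  V(3,0) = 12.550703; V(3,1) = 2.527614; V(3,2) = 0.000000; V(3,3) = 0.000000
Backward induction: V(k, i) = exp(-r*dt) * [p * V(k+1, i) + (1-p) * V(k+1, i+1)].
  V(2,0) = exp(-r*dt) * [p*12.550703 + (1-p)*2.527614] = 6.859862
  V(2,1) = exp(-r*dt) * [p*2.527614 + (1-p)*0.000000] = 1.099476
  V(2,2) = exp(-r*dt) * [p*0.000000 + (1-p)*0.000000] = 0.000000
  V(1,0) = exp(-r*dt) * [p*6.859862 + (1-p)*1.099476] = 3.593133
  V(1,1) = exp(-r*dt) * [p*1.099476 + (1-p)*0.000000] = 0.478256
  V(0,0) = exp(-r*dt) * [p*3.593133 + (1-p)*0.478256] = 1.827951


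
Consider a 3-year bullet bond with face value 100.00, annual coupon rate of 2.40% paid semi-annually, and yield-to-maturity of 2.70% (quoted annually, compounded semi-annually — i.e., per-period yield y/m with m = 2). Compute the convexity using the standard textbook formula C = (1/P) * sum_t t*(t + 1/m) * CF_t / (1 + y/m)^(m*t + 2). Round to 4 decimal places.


Coupon per period c = face * coupon_rate / m = 1.200000
Periods per year m = 2; per-period yield y/m = 0.013500
Number of cashflows N = 6
Cashflows (t years, CF_t, discount factor 1/(1+y/m)^(m*t), PV):
  t = 0.5000: CF_t = 1.200000, DF = 0.986680, PV = 1.184016
  t = 1.0000: CF_t = 1.200000, DF = 0.973537, PV = 1.168244
  t = 1.5000: CF_t = 1.200000, DF = 0.960569, PV = 1.152683
  t = 2.0000: CF_t = 1.200000, DF = 0.947774, PV = 1.137329
  t = 2.5000: CF_t = 1.200000, DF = 0.935150, PV = 1.122180
  t = 3.0000: CF_t = 101.200000, DF = 0.922694, PV = 93.376587
Price P = sum_t PV_t = 99.141039
Convexity numerator sum_t t*(t + 1/m) * CF_t / (1+y/m)^(m*t + 2):
  t = 0.5000: term = 0.576342
  t = 1.0000: term = 1.705994
  t = 1.5000: term = 3.366540
  t = 2.0000: term = 5.536161
  t = 2.5000: term = 8.193628
  t = 3.0000: term = 954.508472
Convexity = (1/P) * sum = 973.887136 / 99.141039 = 9.823249

Answer: Convexity = 9.8232


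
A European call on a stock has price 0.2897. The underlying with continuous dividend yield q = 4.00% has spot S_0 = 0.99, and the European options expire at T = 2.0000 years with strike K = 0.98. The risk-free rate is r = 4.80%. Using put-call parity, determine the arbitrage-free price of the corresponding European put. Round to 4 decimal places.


Put-call parity: C - P = S_0 * exp(-qT) - K * exp(-rT).
S_0 * exp(-qT) = 0.9900 * 0.92311635 = 0.91388518
K * exp(-rT) = 0.9800 * 0.90846402 = 0.89029474
P = C - S*exp(-qT) + K*exp(-rT)
P = 0.2897 - 0.91388518 + 0.89029474 = 0.2661

Answer: Put price = 0.2661


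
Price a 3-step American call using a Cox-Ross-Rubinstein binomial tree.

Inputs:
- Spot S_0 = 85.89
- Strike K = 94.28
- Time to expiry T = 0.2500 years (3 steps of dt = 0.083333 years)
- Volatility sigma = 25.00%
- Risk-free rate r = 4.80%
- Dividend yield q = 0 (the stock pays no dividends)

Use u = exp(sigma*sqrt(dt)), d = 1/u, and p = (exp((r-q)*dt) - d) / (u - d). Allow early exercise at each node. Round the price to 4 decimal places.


Answer: Price = V(0,0) = 1.6189

Derivation:
dt = T/N = 0.083333
u = exp(sigma*sqrt(dt)) = 1.074837; d = 1/u = 0.930374
p = (exp((r-q)*dt) - d) / (u - d) = 0.509710
Discount per step: exp(-r*dt) = 0.996008
Stock lattice S(k, i) with i counting down-moves:
  k=0: S(0,0) = 85.8900
  k=1: S(1,0) = 92.3177; S(1,1) = 79.9098
  k=2: S(2,0) = 99.2265; S(2,1) = 85.8900; S(2,2) = 74.3460
  k=3: S(3,0) = 106.6523; S(3,1) = 92.3177; S(3,2) = 79.9098; S(3,3) = 69.1696
Terminal payoffs V(N, i) = max(S_T - K, 0):
  V(3,0) = 12.372273; V(3,1) = 0.000000; V(3,2) = 0.000000; V(3,3) = 0.000000
Backward induction: V(k, i) = exp(-r*dt) * [p * V(k+1, i) + (1-p) * V(k+1, i+1)]; then take max(V_cont, immediate exercise) for American.
  V(2,0) = exp(-r*dt) * [p*12.372273 + (1-p)*0.000000] = 6.281095; exercise = 4.946486; V(2,0) = max -> 6.281095
  V(2,1) = exp(-r*dt) * [p*0.000000 + (1-p)*0.000000] = 0.000000; exercise = 0.000000; V(2,1) = max -> 0.000000
  V(2,2) = exp(-r*dt) * [p*0.000000 + (1-p)*0.000000] = 0.000000; exercise = 0.000000; V(2,2) = max -> 0.000000
  V(1,0) = exp(-r*dt) * [p*6.281095 + (1-p)*0.000000] = 3.188755; exercise = 0.000000; V(1,0) = max -> 3.188755
  V(1,1) = exp(-r*dt) * [p*0.000000 + (1-p)*0.000000] = 0.000000; exercise = 0.000000; V(1,1) = max -> 0.000000
  V(0,0) = exp(-r*dt) * [p*3.188755 + (1-p)*0.000000] = 1.618852; exercise = 0.000000; V(0,0) = max -> 1.618852


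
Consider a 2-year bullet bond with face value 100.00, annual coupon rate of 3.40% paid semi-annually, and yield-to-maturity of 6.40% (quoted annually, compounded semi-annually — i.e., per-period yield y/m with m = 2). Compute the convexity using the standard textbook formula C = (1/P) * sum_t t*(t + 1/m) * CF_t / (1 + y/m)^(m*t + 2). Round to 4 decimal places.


Answer: Convexity = 4.5347

Derivation:
Coupon per period c = face * coupon_rate / m = 1.700000
Periods per year m = 2; per-period yield y/m = 0.032000
Number of cashflows N = 4
Cashflows (t years, CF_t, discount factor 1/(1+y/m)^(m*t), PV):
  t = 0.5000: CF_t = 1.700000, DF = 0.968992, PV = 1.647287
  t = 1.0000: CF_t = 1.700000, DF = 0.938946, PV = 1.596208
  t = 1.5000: CF_t = 1.700000, DF = 0.909831, PV = 1.546713
  t = 2.0000: CF_t = 101.700000, DF = 0.881620, PV = 89.660708
Price P = sum_t PV_t = 94.450916
Convexity numerator sum_t t*(t + 1/m) * CF_t / (1+y/m)^(m*t + 2):
  t = 0.5000: term = 0.773357
  t = 1.0000: term = 2.248130
  t = 1.5000: term = 4.356841
  t = 2.0000: term = 420.932805
Convexity = (1/P) * sum = 428.311132 / 94.450916 = 4.534748


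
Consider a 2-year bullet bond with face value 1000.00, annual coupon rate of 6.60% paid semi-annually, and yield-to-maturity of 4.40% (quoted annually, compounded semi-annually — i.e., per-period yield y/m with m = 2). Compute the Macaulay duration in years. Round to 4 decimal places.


Answer: Macaulay duration = 1.9083 years

Derivation:
Coupon per period c = face * coupon_rate / m = 33.000000
Periods per year m = 2; per-period yield y/m = 0.022000
Number of cashflows N = 4
Cashflows (t years, CF_t, discount factor 1/(1+y/m)^(m*t), PV):
  t = 0.5000: CF_t = 33.000000, DF = 0.978474, PV = 32.289628
  t = 1.0000: CF_t = 33.000000, DF = 0.957411, PV = 31.594548
  t = 1.5000: CF_t = 33.000000, DF = 0.936801, PV = 30.914431
  t = 2.0000: CF_t = 1033.000000, DF = 0.916635, PV = 946.883913
Price P = sum_t PV_t = 1041.682520
Macaulay numerator sum_t t * PV_t:
  t * PV_t at t = 0.5000: 16.144814
  t * PV_t at t = 1.0000: 31.594548
  t * PV_t at t = 1.5000: 46.371646
  t * PV_t at t = 2.0000: 1893.767827
Macaulay duration D = (sum_t t * PV_t) / P = 1987.878835 / 1041.682520 = 1.908335


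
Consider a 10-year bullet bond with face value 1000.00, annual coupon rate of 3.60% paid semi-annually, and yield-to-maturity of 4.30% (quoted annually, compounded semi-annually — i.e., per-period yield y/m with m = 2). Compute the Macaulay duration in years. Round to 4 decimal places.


Answer: Macaulay duration = 8.4312 years

Derivation:
Coupon per period c = face * coupon_rate / m = 18.000000
Periods per year m = 2; per-period yield y/m = 0.021500
Number of cashflows N = 20
Cashflows (t years, CF_t, discount factor 1/(1+y/m)^(m*t), PV):
  t = 0.5000: CF_t = 18.000000, DF = 0.978953, PV = 17.621145
  t = 1.0000: CF_t = 18.000000, DF = 0.958348, PV = 17.250265
  t = 1.5000: CF_t = 18.000000, DF = 0.938177, PV = 16.887190
  t = 2.0000: CF_t = 18.000000, DF = 0.918431, PV = 16.531757
  t = 2.5000: CF_t = 18.000000, DF = 0.899100, PV = 16.183805
  t = 3.0000: CF_t = 18.000000, DF = 0.880177, PV = 15.843177
  t = 3.5000: CF_t = 18.000000, DF = 0.861651, PV = 15.509718
  t = 4.0000: CF_t = 18.000000, DF = 0.843515, PV = 15.183278
  t = 4.5000: CF_t = 18.000000, DF = 0.825762, PV = 14.863708
  t = 5.0000: CF_t = 18.000000, DF = 0.808381, PV = 14.550864
  t = 5.5000: CF_t = 18.000000, DF = 0.791367, PV = 14.244605
  t = 6.0000: CF_t = 18.000000, DF = 0.774711, PV = 13.944792
  t = 6.5000: CF_t = 18.000000, DF = 0.758405, PV = 13.651290
  t = 7.0000: CF_t = 18.000000, DF = 0.742442, PV = 13.363964
  t = 7.5000: CF_t = 18.000000, DF = 0.726816, PV = 13.082687
  t = 8.0000: CF_t = 18.000000, DF = 0.711518, PV = 12.807329
  t = 8.5000: CF_t = 18.000000, DF = 0.696543, PV = 12.537767
  t = 9.0000: CF_t = 18.000000, DF = 0.681882, PV = 12.273879
  t = 9.5000: CF_t = 18.000000, DF = 0.667530, PV = 12.015545
  t = 10.0000: CF_t = 1018.000000, DF = 0.653480, PV = 665.243069
Price P = sum_t PV_t = 943.589836
Macaulay numerator sum_t t * PV_t:
  t * PV_t at t = 0.5000: 8.810573
  t * PV_t at t = 1.0000: 17.250265
  t * PV_t at t = 1.5000: 25.330785
  t * PV_t at t = 2.0000: 33.063515
  t * PV_t at t = 2.5000: 40.459514
  t * PV_t at t = 3.0000: 47.529532
  t * PV_t at t = 3.5000: 54.284014
  t * PV_t at t = 4.0000: 60.733111
  t * PV_t at t = 4.5000: 66.886686
  t * PV_t at t = 5.0000: 72.754322
  t * PV_t at t = 5.5000: 78.345330
  t * PV_t at t = 6.0000: 83.668754
  t * PV_t at t = 6.5000: 88.733383
  t * PV_t at t = 7.0000: 93.547751
  t * PV_t at t = 7.5000: 98.120150
  t * PV_t at t = 8.0000: 102.458633
  t * PV_t at t = 8.5000: 106.571020
  t * PV_t at t = 9.0000: 110.464908
  t * PV_t at t = 9.5000: 114.147673
  t * PV_t at t = 10.0000: 6652.430693
Macaulay duration D = (sum_t t * PV_t) / P = 7955.590612 / 943.589836 = 8.431196
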